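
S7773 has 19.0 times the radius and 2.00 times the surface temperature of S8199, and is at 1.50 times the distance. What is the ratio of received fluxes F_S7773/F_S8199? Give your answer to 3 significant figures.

L_S7773/L_S8199 = (R_S7773/R_S8199)²(T_S7773/T_S8199)⁴ = (19.0)² × (2.00)⁴ = 5776.
F_S7773/F_S8199 = (L_S7773/L_S8199)/(d_S7773/d_S8199)² = 5776 / (1.50)² = 2567.

2.57×10^3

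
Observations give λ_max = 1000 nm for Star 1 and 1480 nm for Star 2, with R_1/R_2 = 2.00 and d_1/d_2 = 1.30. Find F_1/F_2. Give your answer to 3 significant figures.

11.4

Wien's law: T_1/T_2 = λ_2/λ_1 = 1480/1000 = 1.480.
L_1/L_2 = (R_1/R_2)²(T_1/T_2)⁴ = (2.00)²(1.480)⁴ = 19.19.
F_1/F_2 = (L_1/L_2)/(d_1/d_2)² = 19.19/(1.30)² = 11.36.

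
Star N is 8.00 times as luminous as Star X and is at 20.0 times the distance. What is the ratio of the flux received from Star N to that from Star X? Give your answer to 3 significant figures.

F = L/(4πd²), so F_N/F_X = (L_N/L_X) / (d_N/d_X)²
= 8.00 / (20.0)² = 8.00 / 400.0 = 0.02000.

0.0200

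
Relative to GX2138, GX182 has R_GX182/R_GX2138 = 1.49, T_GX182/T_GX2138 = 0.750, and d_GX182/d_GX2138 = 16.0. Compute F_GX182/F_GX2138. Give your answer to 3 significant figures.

L_GX182/L_GX2138 = (R_GX182/R_GX2138)²(T_GX182/T_GX2138)⁴ = (1.49)² × (0.750)⁴ = 0.7025.
F_GX182/F_GX2138 = (L_GX182/L_GX2138)/(d_GX182/d_GX2138)² = 0.7025 / (16.0)² = 0.002744.

0.00274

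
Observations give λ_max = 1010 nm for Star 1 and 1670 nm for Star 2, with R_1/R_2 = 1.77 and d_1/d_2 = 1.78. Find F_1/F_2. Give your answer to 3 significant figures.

Wien's law: T_1/T_2 = λ_2/λ_1 = 1670/1010 = 1.653.
L_1/L_2 = (R_1/R_2)²(T_1/T_2)⁴ = (1.77)²(1.653)⁴ = 23.42.
F_1/F_2 = (L_1/L_2)/(d_1/d_2)² = 23.42/(1.78)² = 7.391.

7.39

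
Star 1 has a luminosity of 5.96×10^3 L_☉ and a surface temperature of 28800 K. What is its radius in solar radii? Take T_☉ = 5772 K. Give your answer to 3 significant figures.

3.10 solar radii

R/R_☉ = √(L/L_☉) / (T/T_☉)² = √(5.96×10^3) / (4.990)²
       = 77.20 / 24.90 = 3.101.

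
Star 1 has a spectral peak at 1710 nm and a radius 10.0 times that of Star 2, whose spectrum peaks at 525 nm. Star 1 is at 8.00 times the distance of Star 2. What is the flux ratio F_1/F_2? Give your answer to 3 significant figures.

0.0139

Wien's law: T_1/T_2 = λ_2/λ_1 = 525/1710 = 0.3070.
L_1/L_2 = (R_1/R_2)²(T_1/T_2)⁴ = (10.0)²(0.3070)⁴ = 0.8885.
F_1/F_2 = (L_1/L_2)/(d_1/d_2)² = 0.8885/(8.00)² = 0.01388.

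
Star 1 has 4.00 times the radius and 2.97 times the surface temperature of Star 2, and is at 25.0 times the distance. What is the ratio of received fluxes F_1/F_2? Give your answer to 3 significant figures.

1.99

L_1/L_2 = (R_1/R_2)²(T_1/T_2)⁴ = (4.00)² × (2.97)⁴ = 1245.
F_1/F_2 = (L_1/L_2)/(d_1/d_2)² = 1245 / (25.0)² = 1.992.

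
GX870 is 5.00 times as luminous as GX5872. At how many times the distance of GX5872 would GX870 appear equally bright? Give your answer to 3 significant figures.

Equal flux requires L_GX870/d_GX870² = L_GX5872/d_GX5872², so d_GX870/d_GX5872 = √(L_GX870/L_GX5872)
= √(5.00) = 2.236.

2.24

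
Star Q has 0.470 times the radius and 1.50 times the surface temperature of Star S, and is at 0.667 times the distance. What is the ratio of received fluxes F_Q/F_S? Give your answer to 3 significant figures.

2.51

L_Q/L_S = (R_Q/R_S)²(T_Q/T_S)⁴ = (0.470)² × (1.50)⁴ = 1.118.
F_Q/F_S = (L_Q/L_S)/(d_Q/d_S)² = 1.118 / (0.667)² = 2.514.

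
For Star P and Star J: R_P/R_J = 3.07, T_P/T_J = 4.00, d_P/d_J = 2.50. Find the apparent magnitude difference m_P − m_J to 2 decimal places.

L_P/L_J = (3.07)²(4.00)⁴ = 2413.
F_P/F_J = (L_P/L_J)/(d_P/d_J)² = 2413/6.250 = 386.0.
m_P − m_J = −2.5 log₁₀(386.0) = -6.47.

-6.47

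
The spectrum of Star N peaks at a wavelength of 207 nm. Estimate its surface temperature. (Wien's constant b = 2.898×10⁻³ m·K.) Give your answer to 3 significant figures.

T = b/λ_max = 2.898×10⁻³ / (207×10⁻⁹) = 1.400×10^4 K.

1.40×10^4 K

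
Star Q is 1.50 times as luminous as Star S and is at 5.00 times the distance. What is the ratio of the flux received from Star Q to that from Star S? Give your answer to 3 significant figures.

0.0600

F = L/(4πd²), so F_Q/F_S = (L_Q/L_S) / (d_Q/d_S)²
= 1.50 / (5.00)² = 1.50 / 25.00 = 0.06000.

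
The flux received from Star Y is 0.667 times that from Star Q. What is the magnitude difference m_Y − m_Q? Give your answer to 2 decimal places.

0.44

m_Y − m_Q = −2.5 log₁₀(F_Y/F_Q) = −2.5 log₁₀(0.667) = −2.5 × (-0.176) = 0.440.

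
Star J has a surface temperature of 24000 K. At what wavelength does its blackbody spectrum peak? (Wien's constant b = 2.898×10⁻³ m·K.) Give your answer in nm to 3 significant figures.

121 nm

λ_max = b/T = 2.898×10⁻³ / 24000 = 1.21×10^-7 m = 120.7 nm.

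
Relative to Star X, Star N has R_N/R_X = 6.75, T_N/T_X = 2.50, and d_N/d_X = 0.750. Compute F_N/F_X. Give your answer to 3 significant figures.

L_N/L_X = (R_N/R_X)²(T_N/T_X)⁴ = (6.75)² × (2.50)⁴ = 1780.
F_N/F_X = (L_N/L_X)/(d_N/d_X)² = 1780 / (0.750)² = 3164.

3.16×10^3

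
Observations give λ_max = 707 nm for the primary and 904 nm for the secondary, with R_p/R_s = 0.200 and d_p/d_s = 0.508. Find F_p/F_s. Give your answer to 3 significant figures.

0.414

Wien's law: T_p/T_s = λ_s/λ_p = 904/707 = 1.279.
L_p/L_s = (R_p/R_s)²(T_p/T_s)⁴ = (0.200)²(1.279)⁴ = 0.1069.
F_p/F_s = (L_p/L_s)/(d_p/d_s)² = 0.1069/(0.508)² = 0.4143.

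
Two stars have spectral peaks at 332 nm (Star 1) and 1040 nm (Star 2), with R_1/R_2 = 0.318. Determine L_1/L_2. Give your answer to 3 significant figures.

9.74

Wien's law gives T ∝ 1/λ_max, so T_1/T_2 = λ_2/λ_1 = 1040/332 = 3.133.
Then L ∝ R²T⁴ gives L_1/L_2 = (0.318)² × (3.133)⁴ = 0.1011 × 96.29 = 9.737.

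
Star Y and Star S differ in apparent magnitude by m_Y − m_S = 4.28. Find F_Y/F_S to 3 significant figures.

F_Y/F_S = 10^(−(m_Y − m_S)/2.5) = 10^(-4.28/2.5) = 10^-1.712 = 0.01941.

0.0194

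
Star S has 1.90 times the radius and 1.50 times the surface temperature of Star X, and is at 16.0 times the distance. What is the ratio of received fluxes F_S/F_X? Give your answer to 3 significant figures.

L_S/L_X = (R_S/R_X)²(T_S/T_X)⁴ = (1.90)² × (1.50)⁴ = 18.28.
F_S/F_X = (L_S/L_X)/(d_S/d_X)² = 18.28 / (16.0)² = 0.07139.

0.0714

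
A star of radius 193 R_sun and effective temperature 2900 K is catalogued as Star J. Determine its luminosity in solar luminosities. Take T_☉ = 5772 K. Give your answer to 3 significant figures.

L/L_☉ = (R/R_☉)² (T/T_☉)⁴ = (193)² × (2900/5772)⁴
       = 3.725×10^4 × (0.5024)⁴ = 3.725×10^4 × 0.06372 = 2374.

2.37×10^3 solar luminosities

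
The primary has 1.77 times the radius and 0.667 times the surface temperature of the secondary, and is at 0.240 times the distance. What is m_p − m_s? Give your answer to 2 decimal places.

-2.58

L_p/L_s = (1.77)²(0.667)⁴ = 0.6201.
F_p/F_s = (L_p/L_s)/(d_p/d_s)² = 0.6201/0.05760 = 10.77.
m_p − m_s = −2.5 log₁₀(10.77) = -2.58.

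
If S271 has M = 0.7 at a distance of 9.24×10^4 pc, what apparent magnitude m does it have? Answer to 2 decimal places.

20.53

m = M + 5 log₁₀(d/10 pc) = 0.7 + 5 log₁₀(9.24×10^4/10)
  = 0.7 + 5 × 3.966 = 0.7 + 19.83 = 20.53.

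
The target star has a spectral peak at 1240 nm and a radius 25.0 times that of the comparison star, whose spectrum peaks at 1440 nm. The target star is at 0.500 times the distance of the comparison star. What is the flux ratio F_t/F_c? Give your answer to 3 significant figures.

Wien's law: T_t/T_c = λ_c/λ_t = 1440/1240 = 1.161.
L_t/L_c = (R_t/R_c)²(T_t/T_c)⁴ = (25.0)²(1.161)⁴ = 1137.
F_t/F_c = (L_t/L_c)/(d_t/d_c)² = 1137/(0.500)² = 4547.

4.55×10^3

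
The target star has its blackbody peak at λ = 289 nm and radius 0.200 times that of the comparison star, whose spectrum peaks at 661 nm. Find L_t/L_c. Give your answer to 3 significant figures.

1.09

Wien's law gives T ∝ 1/λ_max, so T_t/T_c = λ_c/λ_t = 661/289 = 2.287.
Then L ∝ R²T⁴ gives L_t/L_c = (0.200)² × (2.287)⁴ = 0.04000 × 27.37 = 1.095.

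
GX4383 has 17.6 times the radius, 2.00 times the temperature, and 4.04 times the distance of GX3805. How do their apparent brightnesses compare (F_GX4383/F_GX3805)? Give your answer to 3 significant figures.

304

L_GX4383/L_GX3805 = (R_GX4383/R_GX3805)²(T_GX4383/T_GX3805)⁴ = (17.6)² × (2.00)⁴ = 4956.
F_GX4383/F_GX3805 = (L_GX4383/L_GX3805)/(d_GX4383/d_GX3805)² = 4956 / (4.04)² = 303.7.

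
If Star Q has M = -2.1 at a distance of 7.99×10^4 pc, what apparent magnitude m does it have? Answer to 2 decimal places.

17.41

m = M + 5 log₁₀(d/10 pc) = -2.1 + 5 log₁₀(7.99×10^4/10)
  = -2.1 + 5 × 3.903 = -2.1 + 19.51 = 17.41.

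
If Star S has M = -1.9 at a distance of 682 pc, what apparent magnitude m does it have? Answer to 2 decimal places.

m = M + 5 log₁₀(d/10 pc) = -1.9 + 5 log₁₀(682/10)
  = -1.9 + 5 × 1.834 = -1.9 + 9.17 = 7.27.

7.27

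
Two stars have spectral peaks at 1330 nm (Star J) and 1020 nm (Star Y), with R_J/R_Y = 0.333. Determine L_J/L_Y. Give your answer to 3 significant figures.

Wien's law gives T ∝ 1/λ_max, so T_J/T_Y = λ_Y/λ_J = 1020/1330 = 0.7669.
Then L ∝ R²T⁴ gives L_J/L_Y = (0.333)² × (0.7669)⁴ = 0.1109 × 0.3459 = 0.03836.

0.0384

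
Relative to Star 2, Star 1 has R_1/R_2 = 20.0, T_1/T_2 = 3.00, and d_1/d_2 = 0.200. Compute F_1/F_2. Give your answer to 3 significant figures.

8.10×10^5

L_1/L_2 = (R_1/R_2)²(T_1/T_2)⁴ = (20.0)² × (3.00)⁴ = 3.240×10^4.
F_1/F_2 = (L_1/L_2)/(d_1/d_2)² = 3.240×10^4 / (0.200)² = 8.100×10^5.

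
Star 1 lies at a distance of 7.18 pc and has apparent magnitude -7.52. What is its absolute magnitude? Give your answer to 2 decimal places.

-6.80

M = m − 5 log₁₀(d/10 pc) = -7.52 − 5 log₁₀(7.18/10)
  = -7.52 − 5 × -0.144 = -7.52 − -0.72 = -6.80.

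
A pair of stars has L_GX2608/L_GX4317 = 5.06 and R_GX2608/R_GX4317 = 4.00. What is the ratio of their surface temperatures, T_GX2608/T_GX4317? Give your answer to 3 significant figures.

L ∝ R²T⁴ gives T ∝ (L/R²)^(1/4), so
T_GX2608/T_GX4317 = (5.06 / 4.00²)^(1/4) = (0.3162)^(1/4) = 0.7499.

0.750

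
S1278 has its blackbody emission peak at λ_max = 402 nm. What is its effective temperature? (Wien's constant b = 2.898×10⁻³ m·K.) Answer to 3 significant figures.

T = b/λ_max = 2.898×10⁻³ / (402×10⁻⁹) = 7209 K.

7.21×10^3 K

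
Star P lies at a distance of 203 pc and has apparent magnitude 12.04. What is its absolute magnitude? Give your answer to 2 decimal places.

M = m − 5 log₁₀(d/10 pc) = 12.04 − 5 log₁₀(203/10)
  = 12.04 − 5 × 1.307 = 12.04 − 6.54 = 5.50.

5.50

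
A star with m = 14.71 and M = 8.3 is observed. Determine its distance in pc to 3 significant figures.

m − M = 5 log₁₀(d/10 pc)
14.71 − (8.3) = 6.41 = 5 log₁₀(d/10)
d = 10 × 10^(6.41/5) = 10 × 10^1.282 = 191.4 pc.

191 pc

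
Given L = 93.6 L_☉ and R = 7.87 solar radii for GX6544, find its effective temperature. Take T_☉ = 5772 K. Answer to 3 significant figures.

T/T_☉ = (L/L_☉)^(1/4) / (R/R_☉)^(1/2)
T = 5772 × (93.6)^(1/4) / √(7.87) = 5772 × 3.110 / 2.805 = 6400 K.

6.40×10^3 K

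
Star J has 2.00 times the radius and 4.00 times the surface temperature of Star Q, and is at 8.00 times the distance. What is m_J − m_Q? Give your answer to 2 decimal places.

-3.01

L_J/L_Q = (2.00)²(4.00)⁴ = 1024.
F_J/F_Q = (L_J/L_Q)/(d_J/d_Q)² = 1024/64.00 = 16.00.
m_J − m_Q = −2.5 log₁₀(16.00) = -3.01.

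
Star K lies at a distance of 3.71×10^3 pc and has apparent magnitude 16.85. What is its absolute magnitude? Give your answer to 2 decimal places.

M = m − 5 log₁₀(d/10 pc) = 16.85 − 5 log₁₀(3.71×10^3/10)
  = 16.85 − 5 × 2.569 = 16.85 − 12.85 = 4.00.

4.00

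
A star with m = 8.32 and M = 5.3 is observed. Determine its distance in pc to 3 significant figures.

m − M = 5 log₁₀(d/10 pc)
8.32 − (5.3) = 3.02 = 5 log₁₀(d/10)
d = 10 × 10^(3.02/5) = 10 × 10^0.604 = 40.18 pc.

40.2 pc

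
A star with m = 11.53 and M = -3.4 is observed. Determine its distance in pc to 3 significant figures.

9.68×10^3 pc

m − M = 5 log₁₀(d/10 pc)
11.53 − (-3.4) = 14.93 = 5 log₁₀(d/10)
d = 10 × 10^(14.93/5) = 10 × 10^2.986 = 9683 pc.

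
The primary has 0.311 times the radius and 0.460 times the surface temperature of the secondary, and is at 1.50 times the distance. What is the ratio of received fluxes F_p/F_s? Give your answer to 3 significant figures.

L_p/L_s = (R_p/R_s)²(T_p/T_s)⁴ = (0.311)² × (0.460)⁴ = 0.004331.
F_p/F_s = (L_p/L_s)/(d_p/d_s)² = 0.004331 / (1.50)² = 0.001925.

0.00192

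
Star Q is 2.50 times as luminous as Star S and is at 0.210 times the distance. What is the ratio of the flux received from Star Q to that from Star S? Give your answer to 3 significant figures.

56.7

F = L/(4πd²), so F_Q/F_S = (L_Q/L_S) / (d_Q/d_S)²
= 2.50 / (0.210)² = 2.50 / 0.04410 = 56.69.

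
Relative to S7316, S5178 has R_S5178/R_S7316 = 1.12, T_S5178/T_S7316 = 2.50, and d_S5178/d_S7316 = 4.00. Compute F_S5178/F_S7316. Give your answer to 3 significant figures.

L_S5178/L_S7316 = (R_S5178/R_S7316)²(T_S5178/T_S7316)⁴ = (1.12)² × (2.50)⁴ = 49.00.
F_S5178/F_S7316 = (L_S5178/L_S7316)/(d_S5178/d_S7316)² = 49.00 / (4.00)² = 3.063.

3.06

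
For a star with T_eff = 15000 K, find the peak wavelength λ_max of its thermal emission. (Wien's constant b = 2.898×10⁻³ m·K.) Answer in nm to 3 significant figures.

λ_max = b/T = 2.898×10⁻³ / 15000 = 1.93×10^-7 m = 193.2 nm.

193 nm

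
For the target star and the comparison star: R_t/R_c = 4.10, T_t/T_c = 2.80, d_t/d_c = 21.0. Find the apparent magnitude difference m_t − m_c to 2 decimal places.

-0.92

L_t/L_c = (4.10)²(2.80)⁴ = 1033.
F_t/F_c = (L_t/L_c)/(d_t/d_c)² = 1033/441.0 = 2.343.
m_t − m_c = −2.5 log₁₀(2.343) = -0.92.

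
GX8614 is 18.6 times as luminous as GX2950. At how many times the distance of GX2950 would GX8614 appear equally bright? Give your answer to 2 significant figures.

4.3

Equal flux requires L_GX8614/d_GX8614² = L_GX2950/d_GX2950², so d_GX8614/d_GX2950 = √(L_GX8614/L_GX2950)
= √(18.6) = 4.313.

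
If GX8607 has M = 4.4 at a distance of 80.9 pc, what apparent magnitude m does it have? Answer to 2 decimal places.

8.94

m = M + 5 log₁₀(d/10 pc) = 4.4 + 5 log₁₀(80.9/10)
  = 4.4 + 5 × 0.908 = 4.4 + 4.54 = 8.94.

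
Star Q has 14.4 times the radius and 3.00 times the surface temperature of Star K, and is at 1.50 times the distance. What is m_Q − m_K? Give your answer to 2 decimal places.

-9.68

L_Q/L_K = (14.4)²(3.00)⁴ = 1.680×10^4.
F_Q/F_K = (L_Q/L_K)/(d_Q/d_K)² = 1.680×10^4/2.250 = 7465.
m_Q − m_K = −2.5 log₁₀(7465) = -9.68.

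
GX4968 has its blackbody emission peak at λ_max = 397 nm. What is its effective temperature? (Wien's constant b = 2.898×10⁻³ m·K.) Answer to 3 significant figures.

T = b/λ_max = 2.898×10⁻³ / (397×10⁻⁹) = 7300 K.

7.30×10^3 K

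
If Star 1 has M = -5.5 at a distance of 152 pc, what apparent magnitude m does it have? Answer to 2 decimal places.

m = M + 5 log₁₀(d/10 pc) = -5.5 + 5 log₁₀(152/10)
  = -5.5 + 5 × 1.182 = -5.5 + 5.91 = 0.41.

0.41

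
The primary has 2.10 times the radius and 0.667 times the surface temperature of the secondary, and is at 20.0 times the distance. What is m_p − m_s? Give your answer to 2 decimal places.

L_p/L_s = (2.10)²(0.667)⁴ = 0.8729.
F_p/F_s = (L_p/L_s)/(d_p/d_s)² = 0.8729/400.0 = 0.002182.
m_p − m_s = −2.5 log₁₀(0.002182) = 6.65.

6.65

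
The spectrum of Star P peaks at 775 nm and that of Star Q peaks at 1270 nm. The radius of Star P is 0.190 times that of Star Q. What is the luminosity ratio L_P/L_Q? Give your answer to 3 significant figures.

Wien's law gives T ∝ 1/λ_max, so T_P/T_Q = λ_Q/λ_P = 1270/775 = 1.639.
Then L ∝ R²T⁴ gives L_P/L_Q = (0.190)² × (1.639)⁴ = 0.03610 × 7.211 = 0.2603.

0.260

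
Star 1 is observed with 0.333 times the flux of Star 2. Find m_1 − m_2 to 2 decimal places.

m_1 − m_2 = −2.5 log₁₀(F_1/F_2) = −2.5 log₁₀(0.333) = −2.5 × (-0.478) = 1.194.

1.19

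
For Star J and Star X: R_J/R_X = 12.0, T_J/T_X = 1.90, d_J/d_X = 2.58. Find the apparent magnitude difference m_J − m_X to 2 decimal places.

L_J/L_X = (12.0)²(1.90)⁴ = 1877.
F_J/F_X = (L_J/L_X)/(d_J/d_X)² = 1877/6.656 = 281.9.
m_J − m_X = −2.5 log₁₀(281.9) = -6.13.

-6.13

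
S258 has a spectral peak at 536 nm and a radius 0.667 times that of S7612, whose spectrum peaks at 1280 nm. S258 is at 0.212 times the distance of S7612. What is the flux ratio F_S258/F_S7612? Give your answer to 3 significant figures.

Wien's law: T_S258/T_S7612 = λ_S7612/λ_S258 = 1280/536 = 2.388.
L_S258/L_S7612 = (R_S258/R_S7612)²(T_S258/T_S7612)⁴ = (0.667)²(2.388)⁴ = 14.47.
F_S258/F_S7612 = (L_S258/L_S7612)/(d_S258/d_S7612)² = 14.47/(0.212)² = 321.9.

322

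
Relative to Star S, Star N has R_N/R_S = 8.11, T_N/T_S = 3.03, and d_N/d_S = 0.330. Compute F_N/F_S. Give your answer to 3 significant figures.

5.09×10^4

L_N/L_S = (R_N/R_S)²(T_N/T_S)⁴ = (8.11)² × (3.03)⁴ = 5544.
F_N/F_S = (L_N/L_S)/(d_N/d_S)² = 5544 / (0.330)² = 5.091×10^4.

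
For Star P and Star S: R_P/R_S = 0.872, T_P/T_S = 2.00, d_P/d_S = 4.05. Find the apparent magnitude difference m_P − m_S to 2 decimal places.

L_P/L_S = (0.872)²(2.00)⁴ = 12.17.
F_P/F_S = (L_P/L_S)/(d_P/d_S)² = 12.17/16.40 = 0.7417.
m_P − m_S = −2.5 log₁₀(0.7417) = 0.32.

0.32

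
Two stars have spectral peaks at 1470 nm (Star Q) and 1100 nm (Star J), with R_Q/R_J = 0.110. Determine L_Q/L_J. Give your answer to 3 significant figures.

0.00379

Wien's law gives T ∝ 1/λ_max, so T_Q/T_J = λ_J/λ_Q = 1100/1470 = 0.7483.
Then L ∝ R²T⁴ gives L_Q/L_J = (0.110)² × (0.7483)⁴ = 0.01210 × 0.3135 = 0.003794.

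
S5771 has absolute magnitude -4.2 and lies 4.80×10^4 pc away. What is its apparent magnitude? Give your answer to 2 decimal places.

14.21

m = M + 5 log₁₀(d/10 pc) = -4.2 + 5 log₁₀(4.80×10^4/10)
  = -4.2 + 5 × 3.681 = -4.2 + 18.41 = 14.21.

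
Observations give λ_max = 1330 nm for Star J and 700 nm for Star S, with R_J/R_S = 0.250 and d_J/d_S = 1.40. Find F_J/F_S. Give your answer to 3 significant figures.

0.00245

Wien's law: T_J/T_S = λ_S/λ_J = 700/1330 = 0.5263.
L_J/L_S = (R_J/R_S)²(T_J/T_S)⁴ = (0.250)²(0.5263)⁴ = 0.004796.
F_J/F_S = (L_J/L_S)/(d_J/d_S)² = 0.004796/(1.40)² = 0.002447.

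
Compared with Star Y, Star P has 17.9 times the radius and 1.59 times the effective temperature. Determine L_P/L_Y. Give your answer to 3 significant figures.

2.05×10^3

From the Stefan–Boltzmann law, L ∝ R²T⁴, so
L_P/L_Y = (R_P/R_Y)² (T_P/T_Y)⁴ = (17.9)² × (1.59)⁴ = 320.4 × 6.391 = 2048.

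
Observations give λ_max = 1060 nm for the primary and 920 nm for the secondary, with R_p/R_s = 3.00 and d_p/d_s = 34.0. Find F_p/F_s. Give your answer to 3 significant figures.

0.00442

Wien's law: T_p/T_s = λ_s/λ_p = 920/1060 = 0.8679.
L_p/L_s = (R_p/R_s)²(T_p/T_s)⁴ = (3.00)²(0.8679)⁴ = 5.107.
F_p/F_s = (L_p/L_s)/(d_p/d_s)² = 5.107/(34.0)² = 0.004418.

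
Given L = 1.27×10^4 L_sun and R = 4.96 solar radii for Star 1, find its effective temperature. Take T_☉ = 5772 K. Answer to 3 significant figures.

T/T_☉ = (L/L_☉)^(1/4) / (R/R_☉)^(1/2)
T = 5772 × (1.27×10^4)^(1/4) / √(4.96) = 5772 × 10.62 / 2.227 = 2.751×10^4 K.

2.75×10^4 K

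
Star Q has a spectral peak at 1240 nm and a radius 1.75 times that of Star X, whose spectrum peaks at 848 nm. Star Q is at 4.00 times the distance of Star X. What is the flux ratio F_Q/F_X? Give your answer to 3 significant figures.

Wien's law: T_Q/T_X = λ_X/λ_Q = 848/1240 = 0.6839.
L_Q/L_X = (R_Q/R_X)²(T_Q/T_X)⁴ = (1.75)²(0.6839)⁴ = 0.6698.
F_Q/F_X = (L_Q/L_X)/(d_Q/d_X)² = 0.6698/(4.00)² = 0.04187.

0.0419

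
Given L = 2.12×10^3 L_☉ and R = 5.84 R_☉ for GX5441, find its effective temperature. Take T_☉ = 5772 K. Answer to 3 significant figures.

1.62×10^4 K

T/T_☉ = (L/L_☉)^(1/4) / (R/R_☉)^(1/2)
T = 5772 × (2.12×10^3)^(1/4) / √(5.84) = 5772 × 6.786 / 2.417 = 1.621×10^4 K.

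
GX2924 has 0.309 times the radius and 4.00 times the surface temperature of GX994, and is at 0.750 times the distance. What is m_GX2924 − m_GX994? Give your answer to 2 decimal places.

L_GX2924/L_GX994 = (0.309)²(4.00)⁴ = 24.44.
F_GX2924/F_GX994 = (L_GX2924/L_GX994)/(d_GX2924/d_GX994)² = 24.44/0.5625 = 43.45.
m_GX2924 − m_GX994 = −2.5 log₁₀(43.45) = -4.10.

-4.10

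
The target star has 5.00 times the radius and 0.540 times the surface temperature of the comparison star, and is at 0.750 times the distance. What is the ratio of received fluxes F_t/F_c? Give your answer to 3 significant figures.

3.78

L_t/L_c = (R_t/R_c)²(T_t/T_c)⁴ = (5.00)² × (0.540)⁴ = 2.126.
F_t/F_c = (L_t/L_c)/(d_t/d_c)² = 2.126 / (0.750)² = 3.779.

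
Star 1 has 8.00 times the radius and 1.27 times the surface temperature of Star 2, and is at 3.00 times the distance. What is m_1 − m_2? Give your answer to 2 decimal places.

-3.17

L_1/L_2 = (8.00)²(1.27)⁴ = 166.5.
F_1/F_2 = (L_1/L_2)/(d_1/d_2)² = 166.5/9.000 = 18.50.
m_1 − m_2 = −2.5 log₁₀(18.50) = -3.17.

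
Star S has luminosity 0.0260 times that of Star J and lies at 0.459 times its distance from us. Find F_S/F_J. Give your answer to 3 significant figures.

F = L/(4πd²), so F_S/F_J = (L_S/L_J) / (d_S/d_J)²
= 0.0260 / (0.459)² = 0.0260 / 0.2107 = 0.1234.

0.123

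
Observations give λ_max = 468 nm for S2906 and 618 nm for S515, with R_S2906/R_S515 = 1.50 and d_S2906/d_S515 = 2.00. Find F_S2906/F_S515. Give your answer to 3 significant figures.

Wien's law: T_S2906/T_S515 = λ_S515/λ_S2906 = 618/468 = 1.321.
L_S2906/L_S515 = (R_S2906/R_S515)²(T_S2906/T_S515)⁴ = (1.50)²(1.321)⁴ = 6.842.
F_S2906/F_S515 = (L_S2906/L_S515)/(d_S2906/d_S515)² = 6.842/(2.00)² = 1.710.

1.71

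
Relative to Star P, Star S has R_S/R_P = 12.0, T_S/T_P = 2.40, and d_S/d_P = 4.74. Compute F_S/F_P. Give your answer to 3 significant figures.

L_S/L_P = (R_S/R_P)²(T_S/T_P)⁴ = (12.0)² × (2.40)⁴ = 4778.
F_S/F_P = (L_S/L_P)/(d_S/d_P)² = 4778 / (4.74)² = 212.6.

213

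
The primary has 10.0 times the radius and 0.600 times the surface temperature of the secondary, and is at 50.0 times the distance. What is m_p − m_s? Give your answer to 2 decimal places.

L_p/L_s = (10.0)²(0.600)⁴ = 12.96.
F_p/F_s = (L_p/L_s)/(d_p/d_s)² = 12.96/2500 = 0.005184.
m_p − m_s = −2.5 log₁₀(0.005184) = 5.71.

5.71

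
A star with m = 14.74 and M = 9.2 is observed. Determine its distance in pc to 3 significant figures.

m − M = 5 log₁₀(d/10 pc)
14.74 − (9.2) = 5.54 = 5 log₁₀(d/10)
d = 10 × 10^(5.54/5) = 10 × 10^1.108 = 128.2 pc.

128 pc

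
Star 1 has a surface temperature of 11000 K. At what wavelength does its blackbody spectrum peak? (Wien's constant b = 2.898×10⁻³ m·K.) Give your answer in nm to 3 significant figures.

λ_max = b/T = 2.898×10⁻³ / 11000 = 2.63×10^-7 m = 263.5 nm.

263 nm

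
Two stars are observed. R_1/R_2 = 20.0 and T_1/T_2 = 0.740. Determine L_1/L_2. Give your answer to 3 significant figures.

From the Stefan–Boltzmann law, L ∝ R²T⁴, so
L_1/L_2 = (R_1/R_2)² (T_1/T_2)⁴ = (20.0)² × (0.740)⁴ = 400.0 × 0.2999 = 119.9.

120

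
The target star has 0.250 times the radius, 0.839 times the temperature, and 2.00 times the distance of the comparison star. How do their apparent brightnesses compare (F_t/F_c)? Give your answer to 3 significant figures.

L_t/L_c = (R_t/R_c)²(T_t/T_c)⁴ = (0.250)² × (0.839)⁴ = 0.03097.
F_t/F_c = (L_t/L_c)/(d_t/d_c)² = 0.03097 / (2.00)² = 0.007742.

0.00774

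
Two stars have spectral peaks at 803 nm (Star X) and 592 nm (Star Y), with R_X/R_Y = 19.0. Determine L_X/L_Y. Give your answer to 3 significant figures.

107

Wien's law gives T ∝ 1/λ_max, so T_X/T_Y = λ_Y/λ_X = 592/803 = 0.7372.
Then L ∝ R²T⁴ gives L_X/L_Y = (19.0)² × (0.7372)⁴ = 361.0 × 0.2954 = 106.6.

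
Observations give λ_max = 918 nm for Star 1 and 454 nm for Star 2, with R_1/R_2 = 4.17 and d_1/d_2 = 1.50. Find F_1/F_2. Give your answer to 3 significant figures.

0.462

Wien's law: T_1/T_2 = λ_2/λ_1 = 454/918 = 0.4946.
L_1/L_2 = (R_1/R_2)²(T_1/T_2)⁴ = (4.17)²(0.4946)⁴ = 1.040.
F_1/F_2 = (L_1/L_2)/(d_1/d_2)² = 1.040/(1.50)² = 0.4623.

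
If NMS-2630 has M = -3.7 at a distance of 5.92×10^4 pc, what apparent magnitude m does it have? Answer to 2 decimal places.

m = M + 5 log₁₀(d/10 pc) = -3.7 + 5 log₁₀(5.92×10^4/10)
  = -3.7 + 5 × 3.772 = -3.7 + 18.86 = 15.16.

15.16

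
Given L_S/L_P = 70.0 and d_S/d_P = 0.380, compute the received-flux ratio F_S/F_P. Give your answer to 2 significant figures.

4.8×10^2

F = L/(4πd²), so F_S/F_P = (L_S/L_P) / (d_S/d_P)²
= 70.0 / (0.380)² = 70.0 / 0.1444 = 484.8.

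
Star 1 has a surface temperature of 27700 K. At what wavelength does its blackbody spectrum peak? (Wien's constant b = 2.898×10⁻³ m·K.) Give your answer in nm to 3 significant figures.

λ_max = b/T = 2.898×10⁻³ / 27700 = 1.05×10^-7 m = 104.6 nm.

105 nm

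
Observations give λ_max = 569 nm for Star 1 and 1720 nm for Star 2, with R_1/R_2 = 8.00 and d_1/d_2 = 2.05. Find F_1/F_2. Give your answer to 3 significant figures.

1.27×10^3

Wien's law: T_1/T_2 = λ_2/λ_1 = 1720/569 = 3.023.
L_1/L_2 = (R_1/R_2)²(T_1/T_2)⁴ = (8.00)²(3.023)⁴ = 5344.
F_1/F_2 = (L_1/L_2)/(d_1/d_2)² = 5344/(2.05)² = 1272.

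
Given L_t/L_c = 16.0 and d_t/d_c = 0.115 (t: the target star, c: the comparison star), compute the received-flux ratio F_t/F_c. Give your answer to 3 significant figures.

F = L/(4πd²), so F_t/F_c = (L_t/L_c) / (d_t/d_c)²
= 16.0 / (0.115)² = 16.0 / 0.01323 = 1210.

1.21×10^3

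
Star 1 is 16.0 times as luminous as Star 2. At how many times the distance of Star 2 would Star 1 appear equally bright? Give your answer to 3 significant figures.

Equal flux requires L_1/d_1² = L_2/d_2², so d_1/d_2 = √(L_1/L_2)
= √(16.0) = 4.000.

4.00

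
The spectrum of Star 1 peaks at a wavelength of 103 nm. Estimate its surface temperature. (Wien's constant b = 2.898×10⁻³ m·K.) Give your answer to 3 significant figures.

2.81×10^4 K

T = b/λ_max = 2.898×10⁻³ / (103×10⁻⁹) = 2.814×10^4 K.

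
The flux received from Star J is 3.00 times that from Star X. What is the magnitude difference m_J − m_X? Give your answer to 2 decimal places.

-1.19

m_J − m_X = −2.5 log₁₀(F_J/F_X) = −2.5 log₁₀(3.00) = −2.5 × (0.477) = -1.193.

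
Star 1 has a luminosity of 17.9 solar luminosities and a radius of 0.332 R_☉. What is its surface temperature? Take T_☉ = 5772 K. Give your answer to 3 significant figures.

2.06×10^4 K

T/T_☉ = (L/L_☉)^(1/4) / (R/R_☉)^(1/2)
T = 5772 × (17.9)^(1/4) / √(0.332) = 5772 × 2.057 / 0.5762 = 2.060×10^4 K.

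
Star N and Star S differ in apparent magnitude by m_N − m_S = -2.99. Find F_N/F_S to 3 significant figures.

15.7

F_N/F_S = 10^(−(m_N − m_S)/2.5) = 10^(2.99/2.5) = 10^1.196 = 15.70.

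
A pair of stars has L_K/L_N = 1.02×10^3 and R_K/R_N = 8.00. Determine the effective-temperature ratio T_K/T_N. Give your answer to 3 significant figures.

L ∝ R²T⁴ gives T ∝ (L/R²)^(1/4), so
T_K/T_N = (1.02×10^3 / 8.00²)^(1/4) = (15.94)^(1/4) = 1.998.

2.00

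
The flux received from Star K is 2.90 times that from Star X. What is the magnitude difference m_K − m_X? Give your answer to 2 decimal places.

m_K − m_X = −2.5 log₁₀(F_K/F_X) = −2.5 log₁₀(2.90) = −2.5 × (0.462) = -1.156.

-1.16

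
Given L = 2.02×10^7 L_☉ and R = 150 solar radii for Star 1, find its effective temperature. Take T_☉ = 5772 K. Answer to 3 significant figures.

3.16×10^4 K

T/T_☉ = (L/L_☉)^(1/4) / (R/R_☉)^(1/2)
T = 5772 × (2.02×10^7)^(1/4) / √(150) = 5772 × 67.04 / 12.25 = 3.160×10^4 K.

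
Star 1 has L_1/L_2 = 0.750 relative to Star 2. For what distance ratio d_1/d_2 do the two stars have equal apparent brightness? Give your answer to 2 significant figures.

0.87

Equal flux requires L_1/d_1² = L_2/d_2², so d_1/d_2 = √(L_1/L_2)
= √(0.750) = 0.8660.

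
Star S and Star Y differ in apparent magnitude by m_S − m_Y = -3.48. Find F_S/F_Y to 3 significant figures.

24.7

F_S/F_Y = 10^(−(m_S − m_Y)/2.5) = 10^(3.48/2.5) = 10^1.392 = 24.66.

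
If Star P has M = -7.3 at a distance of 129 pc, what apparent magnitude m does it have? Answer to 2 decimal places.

-1.75

m = M + 5 log₁₀(d/10 pc) = -7.3 + 5 log₁₀(129/10)
  = -7.3 + 5 × 1.111 = -7.3 + 5.55 = -1.75.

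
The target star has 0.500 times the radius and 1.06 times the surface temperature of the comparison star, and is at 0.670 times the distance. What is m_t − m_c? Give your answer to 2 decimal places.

0.38

L_t/L_c = (0.500)²(1.06)⁴ = 0.3156.
F_t/F_c = (L_t/L_c)/(d_t/d_c)² = 0.3156/0.4489 = 0.7031.
m_t − m_c = −2.5 log₁₀(0.7031) = 0.38.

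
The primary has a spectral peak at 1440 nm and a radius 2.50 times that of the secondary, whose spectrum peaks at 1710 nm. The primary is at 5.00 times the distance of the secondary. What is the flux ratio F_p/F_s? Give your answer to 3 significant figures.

0.497

Wien's law: T_p/T_s = λ_s/λ_p = 1710/1440 = 1.188.
L_p/L_s = (R_p/R_s)²(T_p/T_s)⁴ = (2.50)²(1.188)⁴ = 12.43.
F_p/F_s = (L_p/L_s)/(d_p/d_s)² = 12.43/(5.00)² = 0.4971.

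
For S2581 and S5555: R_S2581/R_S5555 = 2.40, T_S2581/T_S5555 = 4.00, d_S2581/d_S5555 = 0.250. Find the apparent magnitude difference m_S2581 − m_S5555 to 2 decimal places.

L_S2581/L_S5555 = (2.40)²(4.00)⁴ = 1475.
F_S2581/F_S5555 = (L_S2581/L_S5555)/(d_S2581/d_S5555)² = 1475/0.06250 = 2.359×10^4.
m_S2581 − m_S5555 = −2.5 log₁₀(2.359×10^4) = -10.93.

-10.93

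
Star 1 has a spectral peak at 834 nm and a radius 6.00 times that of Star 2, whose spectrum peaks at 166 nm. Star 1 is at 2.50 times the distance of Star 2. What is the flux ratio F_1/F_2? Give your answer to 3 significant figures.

Wien's law: T_1/T_2 = λ_2/λ_1 = 166/834 = 0.1990.
L_1/L_2 = (R_1/R_2)²(T_1/T_2)⁴ = (6.00)²(0.1990)⁴ = 0.05650.
F_1/F_2 = (L_1/L_2)/(d_1/d_2)² = 0.05650/(2.50)² = 0.009040.

0.00904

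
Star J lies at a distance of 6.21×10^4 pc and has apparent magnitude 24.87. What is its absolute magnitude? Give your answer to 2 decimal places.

5.90

M = m − 5 log₁₀(d/10 pc) = 24.87 − 5 log₁₀(6.21×10^4/10)
  = 24.87 − 5 × 3.793 = 24.87 − 18.97 = 5.90.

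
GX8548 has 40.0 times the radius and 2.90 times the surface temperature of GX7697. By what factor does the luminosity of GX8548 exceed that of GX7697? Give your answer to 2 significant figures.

From the Stefan–Boltzmann law, L ∝ R²T⁴, so
L_GX8548/L_GX7697 = (R_GX8548/R_GX7697)² (T_GX8548/T_GX7697)⁴ = (40.0)² × (2.90)⁴ = 1600 × 70.73 = 1.132×10^5.

1.1×10^5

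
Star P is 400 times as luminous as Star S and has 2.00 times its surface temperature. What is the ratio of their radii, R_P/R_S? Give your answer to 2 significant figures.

5.0

L ∝ R²T⁴ gives R ∝ √L / T², so
R_P/R_S = √(400) / (2.00)² = 20.00 / 4.000 = 5.000.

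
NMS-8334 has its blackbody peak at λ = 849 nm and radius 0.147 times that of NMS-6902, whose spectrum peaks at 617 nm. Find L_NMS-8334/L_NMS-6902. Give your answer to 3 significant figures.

0.00603

Wien's law gives T ∝ 1/λ_max, so T_NMS-8334/T_NMS-6902 = λ_NMS-6902/λ_NMS-8334 = 617/849 = 0.7267.
Then L ∝ R²T⁴ gives L_NMS-8334/L_NMS-6902 = (0.147)² × (0.7267)⁴ = 0.02161 × 0.2789 = 0.006028.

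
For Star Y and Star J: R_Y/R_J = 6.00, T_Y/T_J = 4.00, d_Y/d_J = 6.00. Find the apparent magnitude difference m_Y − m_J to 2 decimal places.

L_Y/L_J = (6.00)²(4.00)⁴ = 9216.
F_Y/F_J = (L_Y/L_J)/(d_Y/d_J)² = 9216/36.00 = 256.0.
m_Y − m_J = −2.5 log₁₀(256.0) = -6.02.

-6.02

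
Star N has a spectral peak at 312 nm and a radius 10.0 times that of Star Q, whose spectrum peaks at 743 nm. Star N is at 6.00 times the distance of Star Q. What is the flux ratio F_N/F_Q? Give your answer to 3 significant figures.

89.3

Wien's law: T_N/T_Q = λ_Q/λ_N = 743/312 = 2.381.
L_N/L_Q = (R_N/R_Q)²(T_N/T_Q)⁴ = (10.0)²(2.381)⁴ = 3216.
F_N/F_Q = (L_N/L_Q)/(d_N/d_Q)² = 3216/(6.00)² = 89.34.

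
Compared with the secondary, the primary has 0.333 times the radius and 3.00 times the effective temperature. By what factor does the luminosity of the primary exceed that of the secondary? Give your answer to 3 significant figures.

8.98

From the Stefan–Boltzmann law, L ∝ R²T⁴, so
L_p/L_s = (R_p/R_s)² (T_p/T_s)⁴ = (0.333)² × (3.00)⁴ = 0.1109 × 81.00 = 8.982.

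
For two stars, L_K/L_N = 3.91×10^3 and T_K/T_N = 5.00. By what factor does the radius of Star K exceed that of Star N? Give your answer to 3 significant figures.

L ∝ R²T⁴ gives R ∝ √L / T², so
R_K/R_N = √(3.91×10^3) / (5.00)² = 62.53 / 25.00 = 2.501.

2.50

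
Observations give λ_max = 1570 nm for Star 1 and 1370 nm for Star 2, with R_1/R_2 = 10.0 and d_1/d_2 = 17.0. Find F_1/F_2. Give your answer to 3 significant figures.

Wien's law: T_1/T_2 = λ_2/λ_1 = 1370/1570 = 0.8726.
L_1/L_2 = (R_1/R_2)²(T_1/T_2)⁴ = (10.0)²(0.8726)⁴ = 57.98.
F_1/F_2 = (L_1/L_2)/(d_1/d_2)² = 57.98/(17.0)² = 0.2006.

0.201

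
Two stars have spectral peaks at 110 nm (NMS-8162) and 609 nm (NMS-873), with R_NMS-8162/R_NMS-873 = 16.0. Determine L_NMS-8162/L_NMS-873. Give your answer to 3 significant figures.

Wien's law gives T ∝ 1/λ_max, so T_NMS-8162/T_NMS-873 = λ_NMS-873/λ_NMS-8162 = 609/110 = 5.536.
Then L ∝ R²T⁴ gives L_NMS-8162/L_NMS-873 = (16.0)² × (5.536)⁴ = 256.0 × 939.5 = 2.405×10^5.

2.41×10^5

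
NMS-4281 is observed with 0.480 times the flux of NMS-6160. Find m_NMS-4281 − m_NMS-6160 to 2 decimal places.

0.80

m_NMS-4281 − m_NMS-6160 = −2.5 log₁₀(F_NMS-4281/F_NMS-6160) = −2.5 log₁₀(0.480) = −2.5 × (-0.319) = 0.797.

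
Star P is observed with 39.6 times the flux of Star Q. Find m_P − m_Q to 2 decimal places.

-3.99

m_P − m_Q = −2.5 log₁₀(F_P/F_Q) = −2.5 log₁₀(39.6) = −2.5 × (1.598) = -3.994.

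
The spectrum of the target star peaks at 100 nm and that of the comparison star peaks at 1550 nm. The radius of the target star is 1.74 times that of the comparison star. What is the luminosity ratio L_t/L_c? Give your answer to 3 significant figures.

1.75×10^5

Wien's law gives T ∝ 1/λ_max, so T_t/T_c = λ_c/λ_t = 1550/100 = 15.50.
Then L ∝ R²T⁴ gives L_t/L_c = (1.74)² × (15.50)⁴ = 3.028 × 5.772×10^4 = 1.748×10^5.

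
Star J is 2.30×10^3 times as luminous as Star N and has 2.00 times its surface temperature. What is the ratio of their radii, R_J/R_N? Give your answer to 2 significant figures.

L ∝ R²T⁴ gives R ∝ √L / T², so
R_J/R_N = √(2.30×10^3) / (2.00)² = 47.96 / 4.000 = 11.99.

12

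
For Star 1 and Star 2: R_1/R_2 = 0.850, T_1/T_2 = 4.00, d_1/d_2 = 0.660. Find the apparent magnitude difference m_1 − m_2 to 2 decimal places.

-6.57

L_1/L_2 = (0.850)²(4.00)⁴ = 185.0.
F_1/F_2 = (L_1/L_2)/(d_1/d_2)² = 185.0/0.4356 = 424.6.
m_1 − m_2 = −2.5 log₁₀(424.6) = -6.57.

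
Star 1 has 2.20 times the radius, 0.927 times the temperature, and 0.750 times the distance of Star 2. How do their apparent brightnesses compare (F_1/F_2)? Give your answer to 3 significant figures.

L_1/L_2 = (R_1/R_2)²(T_1/T_2)⁴ = (2.20)² × (0.927)⁴ = 3.574.
F_1/F_2 = (L_1/L_2)/(d_1/d_2)² = 3.574 / (0.750)² = 6.354.

6.35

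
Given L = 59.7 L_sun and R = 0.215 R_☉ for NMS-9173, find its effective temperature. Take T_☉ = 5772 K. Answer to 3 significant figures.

3.46×10^4 K

T/T_☉ = (L/L_☉)^(1/4) / (R/R_☉)^(1/2)
T = 5772 × (59.7)^(1/4) / √(0.215) = 5772 × 2.780 / 0.4637 = 3.460×10^4 K.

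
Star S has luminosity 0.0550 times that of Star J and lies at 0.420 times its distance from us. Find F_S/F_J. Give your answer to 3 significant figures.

0.312

F = L/(4πd²), so F_S/F_J = (L_S/L_J) / (d_S/d_J)²
= 0.0550 / (0.420)² = 0.0550 / 0.1764 = 0.3118.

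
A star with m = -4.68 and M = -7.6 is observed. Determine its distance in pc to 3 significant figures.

m − M = 5 log₁₀(d/10 pc)
-4.68 − (-7.6) = 2.92 = 5 log₁₀(d/10)
d = 10 × 10^(2.92/5) = 10 × 10^0.584 = 38.37 pc.

38.4 pc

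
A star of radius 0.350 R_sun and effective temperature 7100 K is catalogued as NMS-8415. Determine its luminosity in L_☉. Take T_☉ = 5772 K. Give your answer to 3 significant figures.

0.280 L_☉

L/L_☉ = (R/R_☉)² (T/T_☉)⁴ = (0.350)² × (7100/5772)⁴
       = 0.1225 × (1.230)⁴ = 0.1225 × 2.289 = 0.2805.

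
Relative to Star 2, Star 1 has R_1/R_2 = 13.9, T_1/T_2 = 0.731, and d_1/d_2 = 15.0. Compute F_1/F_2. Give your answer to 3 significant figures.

0.245

L_1/L_2 = (R_1/R_2)²(T_1/T_2)⁴ = (13.9)² × (0.731)⁴ = 55.17.
F_1/F_2 = (L_1/L_2)/(d_1/d_2)² = 55.17 / (15.0)² = 0.2452.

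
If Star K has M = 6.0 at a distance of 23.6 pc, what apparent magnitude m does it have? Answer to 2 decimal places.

m = M + 5 log₁₀(d/10 pc) = 6.0 + 5 log₁₀(23.6/10)
  = 6.0 + 5 × 0.373 = 6.0 + 1.86 = 7.86.

7.86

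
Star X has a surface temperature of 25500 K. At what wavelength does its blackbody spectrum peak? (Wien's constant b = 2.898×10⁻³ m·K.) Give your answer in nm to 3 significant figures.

λ_max = b/T = 2.898×10⁻³ / 25500 = 1.14×10^-7 m = 113.6 nm.

114 nm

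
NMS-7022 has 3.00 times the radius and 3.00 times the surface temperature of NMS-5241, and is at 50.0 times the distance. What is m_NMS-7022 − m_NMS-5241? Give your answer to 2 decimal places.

L_NMS-7022/L_NMS-5241 = (3.00)²(3.00)⁴ = 729.0.
F_NMS-7022/F_NMS-5241 = (L_NMS-7022/L_NMS-5241)/(d_NMS-7022/d_NMS-5241)² = 729.0/2500 = 0.2916.
m_NMS-7022 − m_NMS-5241 = −2.5 log₁₀(0.2916) = 1.34.

1.34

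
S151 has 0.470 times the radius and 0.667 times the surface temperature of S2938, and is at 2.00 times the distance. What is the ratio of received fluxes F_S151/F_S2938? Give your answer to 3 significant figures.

0.0109

L_S151/L_S2938 = (R_S151/R_S2938)²(T_S151/T_S2938)⁴ = (0.470)² × (0.667)⁴ = 0.04372.
F_S151/F_S2938 = (L_S151/L_S2938)/(d_S151/d_S2938)² = 0.04372 / (2.00)² = 0.01093.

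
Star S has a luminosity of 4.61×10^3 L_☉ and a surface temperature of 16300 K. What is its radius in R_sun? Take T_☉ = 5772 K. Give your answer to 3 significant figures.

R/R_☉ = √(L/L_☉) / (T/T_☉)² = √(4.61×10^3) / (2.824)²
       = 67.90 / 7.975 = 8.514.

8.51 R_sun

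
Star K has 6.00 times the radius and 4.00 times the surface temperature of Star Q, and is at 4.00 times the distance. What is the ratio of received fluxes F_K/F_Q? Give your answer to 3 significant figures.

L_K/L_Q = (R_K/R_Q)²(T_K/T_Q)⁴ = (6.00)² × (4.00)⁴ = 9216.
F_K/F_Q = (L_K/L_Q)/(d_K/d_Q)² = 9216 / (4.00)² = 576.0.

576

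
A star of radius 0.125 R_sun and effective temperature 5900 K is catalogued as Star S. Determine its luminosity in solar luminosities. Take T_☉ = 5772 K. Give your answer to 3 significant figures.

0.0171 solar luminosities

L/L_☉ = (R/R_☉)² (T/T_☉)⁴ = (0.125)² × (5900/5772)⁴
       = 0.01562 × (1.022)⁴ = 0.01562 × 1.092 = 0.01706.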